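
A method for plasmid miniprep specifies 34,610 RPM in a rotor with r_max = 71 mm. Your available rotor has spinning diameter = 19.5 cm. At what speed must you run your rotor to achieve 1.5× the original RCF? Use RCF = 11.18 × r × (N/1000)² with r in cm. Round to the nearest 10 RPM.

Original rotor: r = 71 mm = 7.1 cm
RCF_original = 11.18 × 7.1 × (34.61)² = 11.18 × 7.1 × 1,197.8521 ≈ 95,083.1 × g
Target RCF = 1.5 × 95,083.1 ≈ 142,624.7 × g
Your rotor: r = 19.5 / 2 = 9.75 cm
142,624.7 = 11.18 × 9.75 × (N/1000)²
(N/1000)² = 142,624.7 / 109.005 = 1308.423
N = 1000 × √1308.423 ≈ 36,172.1

≈ 36170 RPM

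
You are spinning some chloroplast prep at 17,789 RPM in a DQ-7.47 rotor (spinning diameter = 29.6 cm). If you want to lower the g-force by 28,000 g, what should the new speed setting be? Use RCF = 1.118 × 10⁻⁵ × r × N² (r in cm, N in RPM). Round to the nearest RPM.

≈ 12134 RPM

r = 29.6 / 2 = 14.8 cm
Current RCF = 1.118 × 10⁻⁵ × 14.8 × (17789)² = 1.118 × 10⁻⁵ × 14.8 × 316,448,521 ≈ 52,360.8 × g
Target RCF = 52,360.8 − 28,000 = 24,360.8 × g
N² = 24,360.8 / (16.5464 × 10⁻⁵) = 147,227,191
N ≈ √147,227,191 ≈ 12,133.7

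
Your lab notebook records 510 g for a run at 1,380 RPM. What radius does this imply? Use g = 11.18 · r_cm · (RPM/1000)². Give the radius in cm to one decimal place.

510 = 11.18 × r × (1.38)²
r = 510 / (11.18 × 1.9044) = 510 / 21.29119 ≈ 23.954 cm

r ≈ 24.0 cm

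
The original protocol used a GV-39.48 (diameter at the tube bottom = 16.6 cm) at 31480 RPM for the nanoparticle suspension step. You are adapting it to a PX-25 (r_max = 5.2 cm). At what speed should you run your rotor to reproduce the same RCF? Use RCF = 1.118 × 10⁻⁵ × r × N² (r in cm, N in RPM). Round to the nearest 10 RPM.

Original rotor: r = 16.6 / 2 = 8.3 cm
RCF_original = 1.118 × 10⁻⁵ × 8.3 × (31480)² = 1.118 × 10⁻⁵ × 8.3 × 990,990,400 ≈ 91,958 × g
91,958 = 1.118 × 10⁻⁵ × 5.2 × N²
N² = 91,958 / (5.8136 × 10⁻⁵) = 1,581,773,772
N ≈ √1,581,773,772 ≈ 39,771.5

≈ 39770 RPM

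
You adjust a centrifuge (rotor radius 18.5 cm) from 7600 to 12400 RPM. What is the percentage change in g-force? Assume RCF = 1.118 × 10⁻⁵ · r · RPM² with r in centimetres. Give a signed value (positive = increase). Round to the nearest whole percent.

+166%

RCF ∝ N², so the ratio is (12400/7600)² = (1.631579)² = 2.6620.
Change = 2.6620 − 1 = +1.6620 → +166.2%.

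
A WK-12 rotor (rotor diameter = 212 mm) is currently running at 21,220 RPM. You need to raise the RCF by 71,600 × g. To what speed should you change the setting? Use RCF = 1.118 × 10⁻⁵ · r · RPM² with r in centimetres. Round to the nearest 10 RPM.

r = 212 mm / 2 = 106 mm = 10.6 cm
Current RCF = 1.118 × 10⁻⁵ × 10.6 × (21220)² = 1.118 × 10⁻⁵ × 10.6 × 450,288,400 ≈ 53,362.8 × g
Target RCF = 53,362.8 + 71,600 = 124,962.8 × g
N² = 124,962.8 / (11.8508 × 10⁻⁵) = 1,054,467,209
N ≈ √1,054,467,209 ≈ 32,472.6

≈ 32470 RPM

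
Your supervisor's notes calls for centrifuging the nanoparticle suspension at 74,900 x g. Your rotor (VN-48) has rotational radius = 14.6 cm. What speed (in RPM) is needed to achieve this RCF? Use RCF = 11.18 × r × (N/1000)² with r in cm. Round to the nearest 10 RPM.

21420 RPM

RCF = 11.18 × r × (N/1000)²
74,900 = 11.18 × 14.6 × (N/1000)²
(N/1000)² = 74,900 / 163.228 = 458.8674
N = 1000 × √458.8674 ≈ 21,421.2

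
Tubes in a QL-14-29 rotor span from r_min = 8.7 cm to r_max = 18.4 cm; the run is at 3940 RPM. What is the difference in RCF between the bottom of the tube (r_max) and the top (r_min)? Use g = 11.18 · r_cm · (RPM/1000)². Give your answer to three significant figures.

ΔRCF = 11.18 × (r_max − r_min) × (N/1000)² = 11.18 × 9.7 × 15.5236 ≈ 1,683.5

≈ 1680 × g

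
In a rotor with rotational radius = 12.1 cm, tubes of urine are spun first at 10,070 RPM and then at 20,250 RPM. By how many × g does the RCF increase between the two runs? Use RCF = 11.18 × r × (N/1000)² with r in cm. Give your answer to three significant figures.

RCF₁ = 11.18 × 12.1 × (10.07)² = 11.18 × 12.1 × 101.4049 ≈ 13,717.9 × g
RCF₂ = 11.18 × 12.1 × (20.25)² = 11.18 × 12.1 × 410.0625 ≈ 55,472.4 × g
Increase = 55,472.4 − 13,717.9 = 41,754.5

41800 × g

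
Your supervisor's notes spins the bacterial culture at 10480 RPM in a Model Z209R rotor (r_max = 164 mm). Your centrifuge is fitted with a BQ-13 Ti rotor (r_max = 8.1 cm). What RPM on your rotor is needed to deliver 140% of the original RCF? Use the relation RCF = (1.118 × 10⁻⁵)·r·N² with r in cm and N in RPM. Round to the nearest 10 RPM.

Original rotor: r = 164 mm = 16.4 cm
RCF_original = 1.118 × 10⁻⁵ × 16.4 × (10480)² = 1.118 × 10⁻⁵ × 16.4 × 109,830,400 ≈ 20,137.6 × g
Target RCF = 1.4 × 20,137.6 ≈ 28,192.6 × g
28,192.6 = 1.118 × 10⁻⁵ × 8.1 × N²
N² = 28,192.6 / (9.0558 × 10⁻⁵) = 311,320,921
N ≈ √311,320,921 ≈ 17,644.3

17640 RPM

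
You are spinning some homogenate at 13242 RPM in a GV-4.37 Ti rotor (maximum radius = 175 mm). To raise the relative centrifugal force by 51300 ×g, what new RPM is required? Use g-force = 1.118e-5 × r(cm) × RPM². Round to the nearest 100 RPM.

≈ 20900 RPM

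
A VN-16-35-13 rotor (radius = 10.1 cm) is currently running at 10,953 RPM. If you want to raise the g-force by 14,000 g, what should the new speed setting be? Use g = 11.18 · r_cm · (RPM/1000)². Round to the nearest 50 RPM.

≈ 15600 RPM

Current RCF = 11.18 × 10.1 × (10.953)² = 11.18 × 10.1 × 119.968209 ≈ 13,546.6 × g
Target RCF = 13,546.6 + 14,000 = 27,546.6 × g
(N/1000)² = 27,546.6 / 112.918 = 243.9522
N = 1000 × √243.9522 ≈ 15,619.0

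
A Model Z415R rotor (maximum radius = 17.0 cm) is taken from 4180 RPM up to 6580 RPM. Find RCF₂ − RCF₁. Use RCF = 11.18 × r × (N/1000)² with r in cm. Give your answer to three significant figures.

RCF₁ = 11.18 × 17 × (4.18)² = 11.18 × 17 × 17.4724 ≈ 3,320.8 × g
RCF₂ = 11.18 × 17 × (6.58)² = 11.18 × 17 × 43.2964 ≈ 8,228.9 × g
Increase = 8,228.9 − 3,320.8 = 4,908.1

4910 × g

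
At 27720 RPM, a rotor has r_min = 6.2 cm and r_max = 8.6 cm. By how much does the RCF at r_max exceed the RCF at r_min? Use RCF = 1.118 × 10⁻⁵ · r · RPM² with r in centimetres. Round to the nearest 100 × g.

≈ 20600 g

RCF_max = 1.118 × 10⁻⁵ × 8.6 × (27720)² = 1.118 × 10⁻⁵ × 8.6 × 768,398,400 ≈ 73,880 × g
RCF_min = 1.118 × 10⁻⁵ × 6.2 × (27720)² = 1.118 × 10⁻⁵ × 6.2 × 768,398,400 ≈ 53,262.3 × g
ΔRCF = 73,880 − 53,262.3 = 20,617.7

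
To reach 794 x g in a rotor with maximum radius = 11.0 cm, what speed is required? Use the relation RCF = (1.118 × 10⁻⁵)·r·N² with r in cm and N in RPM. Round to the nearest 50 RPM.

≈ 2550 RPM

RCF = 1.118 × 10⁻⁵ × r × N²
794 = 1.118 × 10⁻⁵ × 11 × N²
N² = 794 / (12.298 × 10⁻⁵) = 6,456,334
N ≈ √6,456,334 ≈ 2,540.9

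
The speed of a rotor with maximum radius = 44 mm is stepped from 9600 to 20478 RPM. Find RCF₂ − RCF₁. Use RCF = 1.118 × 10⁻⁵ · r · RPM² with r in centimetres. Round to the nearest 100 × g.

≈ 16100 x g

r = 44 mm = 4.4 cm
RCF₁ = 1.118 × 10⁻⁵ × 4.4 × (9600)² = 1.118 × 10⁻⁵ × 4.4 × 92,160,000 ≈ 4,533.5 × g
RCF₂ = 1.118 × 10⁻⁵ × 4.4 × (20478)² = 1.118 × 10⁻⁵ × 4.4 × 419,348,484 ≈ 20,628.6 × g
Increase = 20,628.6 − 4,533.5 = 16,095.1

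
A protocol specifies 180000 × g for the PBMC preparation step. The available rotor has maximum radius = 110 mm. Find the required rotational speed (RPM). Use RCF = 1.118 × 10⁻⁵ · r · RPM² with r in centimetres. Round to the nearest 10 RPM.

N ≈ 38260 RPM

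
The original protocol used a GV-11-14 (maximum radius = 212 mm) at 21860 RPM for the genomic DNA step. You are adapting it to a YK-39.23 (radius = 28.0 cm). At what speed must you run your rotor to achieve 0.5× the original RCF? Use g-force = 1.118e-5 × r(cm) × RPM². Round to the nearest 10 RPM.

Original rotor: r = 212 mm = 21.2 cm
RCF_original = 1.118 × 10⁻⁵ × 21.2 × (21860)² = 1.118 × 10⁻⁵ × 21.2 × 477,859,600 ≈ 113,260.4 × g
Target RCF = 0.5 × 113,260.4 ≈ 56,630.2 × g
56,630.2 = 1.118 × 10⁻⁵ × 28 × N²
N² = 56,630.2 / (31.304 × 10⁻⁵) = 180,904,038
N ≈ √180,904,038 ≈ 13,450.1

≈ 13450 RPM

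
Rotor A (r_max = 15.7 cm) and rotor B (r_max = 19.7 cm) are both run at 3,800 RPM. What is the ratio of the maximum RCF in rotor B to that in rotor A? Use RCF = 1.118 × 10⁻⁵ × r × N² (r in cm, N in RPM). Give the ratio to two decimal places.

1.25

At fixed N, RCF ∝ r, so RCF_B/RCF_A = r_B/r_A = 19.7 / 15.7 = 1.2548.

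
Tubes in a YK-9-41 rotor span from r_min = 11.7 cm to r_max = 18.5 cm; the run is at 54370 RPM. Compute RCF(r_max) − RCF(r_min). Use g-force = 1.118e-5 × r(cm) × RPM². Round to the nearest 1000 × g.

ΔRCF = 1.118 × 10⁻⁵ × (r_max − r_min) × N² = 1.118 × 10⁻⁵ × 6.8 × 2,956,096,900 ≈ 224,734.3

ΔRCF ≈ 225000 x g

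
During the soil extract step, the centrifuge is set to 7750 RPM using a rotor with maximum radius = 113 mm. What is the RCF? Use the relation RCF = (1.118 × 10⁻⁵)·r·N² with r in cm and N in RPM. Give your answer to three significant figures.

r = 113 mm = 11.3 cm
RCF = 1.118 × 10⁻⁵ × r × N²
RCF = 1.118 × 10⁻⁵ × 11.3 × (7750)² = 1.118 × 10⁻⁵ × 11.3 × 60,062,500 ≈ 7,587.9 × g

7590 x g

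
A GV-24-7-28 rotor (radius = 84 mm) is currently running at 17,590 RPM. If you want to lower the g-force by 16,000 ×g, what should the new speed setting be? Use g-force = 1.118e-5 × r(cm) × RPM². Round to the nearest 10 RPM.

≈ 11790 RPM

r = 84 mm = 8.4 cm
Current RCF = 1.118 × 10⁻⁵ × 8.4 × (17590)² = 1.118 × 10⁻⁵ × 8.4 × 309,408,100 ≈ 29,057.1 × g
Target RCF = 29,057.1 − 16,000 = 13,057.1 × g
N² = 13,057.1 / (9.3912 × 10⁻⁵) = 139,035,480
N ≈ √139,035,480 ≈ 11,791.3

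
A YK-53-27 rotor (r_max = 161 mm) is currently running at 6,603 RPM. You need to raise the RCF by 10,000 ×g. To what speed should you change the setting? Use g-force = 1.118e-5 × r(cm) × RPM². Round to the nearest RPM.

≈ 9958 RPM

r = 161 mm = 16.1 cm
Current RCF = 1.118 × 10⁻⁵ × 16.1 × (6603)² = 1.118 × 10⁻⁵ × 16.1 × 43,599,609 ≈ 7,847.8 × g
Target RCF = 7,847.8 + 10,000 = 17,847.8 × g
N² = 17,847.8 / (17.9998 × 10⁻⁵) = 99,155,546
N ≈ √99,155,546 ≈ 9,957.7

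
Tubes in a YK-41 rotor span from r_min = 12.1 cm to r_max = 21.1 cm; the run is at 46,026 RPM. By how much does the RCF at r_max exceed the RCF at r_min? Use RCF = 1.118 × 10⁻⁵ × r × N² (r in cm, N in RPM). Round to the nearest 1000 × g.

ΔRCF ≈ 213000 × g

RCF_max = 1.118 × 10⁻⁵ × 21.1 × (46026)² = 1.118 × 10⁻⁵ × 21.1 × 2,118,392,676 ≈ 499,724.6 × g
RCF_min = 1.118 × 10⁻⁵ × 12.1 × (46026)² = 1.118 × 10⁻⁵ × 12.1 × 2,118,392,676 ≈ 286,571.9 × g
ΔRCF = 499,724.6 − 286,571.9 = 213,152.7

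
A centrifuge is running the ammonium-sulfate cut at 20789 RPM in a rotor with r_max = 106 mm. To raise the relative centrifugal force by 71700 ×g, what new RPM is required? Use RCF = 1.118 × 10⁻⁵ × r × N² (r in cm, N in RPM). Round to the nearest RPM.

r = 106 mm = 10.6 cm
Current RCF = 1.118 × 10⁻⁵ × 10.6 × (20789)² = 1.118 × 10⁻⁵ × 10.6 × 432,182,521 ≈ 51,217.1 × g
Target RCF = 51,217.1 + 71,700 = 122,917.1 × g
N² = 122,917.1 / (11.8508 × 10⁻⁵) = 1,037,205,083
N ≈ √1,037,205,083 ≈ 32,205.7

≈ 32206 RPM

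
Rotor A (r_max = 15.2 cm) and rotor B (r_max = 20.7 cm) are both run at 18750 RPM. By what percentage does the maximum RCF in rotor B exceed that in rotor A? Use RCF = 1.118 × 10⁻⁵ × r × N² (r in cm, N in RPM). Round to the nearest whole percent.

36%

At equal RPM, RCF scales linearly with r: ratio = 20.7 / 15.2 = 1.3618.
So rotor B delivers 36.2% more g-force.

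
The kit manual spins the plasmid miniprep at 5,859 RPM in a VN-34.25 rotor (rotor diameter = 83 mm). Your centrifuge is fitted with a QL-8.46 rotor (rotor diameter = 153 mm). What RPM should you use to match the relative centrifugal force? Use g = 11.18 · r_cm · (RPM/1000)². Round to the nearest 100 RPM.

Original rotor: r = 83 mm / 2 = 41.5 mm = 4.15 cm
RCF_original = 11.18 × 4.15 × (5.859)² = 11.18 × 4.15 × 34.327881 ≈ 1,592.7 × g
Your rotor: r = 153 mm / 2 = 76.5 mm = 7.65 cm
1,592.7 = 11.18 × 7.65 × (N/1000)²
(N/1000)² = 1,592.7 / 85.527 = 18.62219
N = 1000 × √18.62219 ≈ 4,315.3

4300 RPM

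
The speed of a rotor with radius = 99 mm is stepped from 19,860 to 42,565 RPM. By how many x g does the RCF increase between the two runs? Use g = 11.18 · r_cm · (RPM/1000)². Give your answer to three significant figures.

≈ 157000 x g

r = 99 mm = 9.9 cm
RCF₁ = 11.18 × 9.9 × (19.86)² = 11.18 × 9.9 × 394.4196 ≈ 43,655.2 × g
RCF₂ = 11.18 × 9.9 × (42.565)² = 11.18 × 9.9 × 1,811.779225 ≈ 200,531.3 × g
Increase = 200,531.3 − 43,655.2 = 156,876.1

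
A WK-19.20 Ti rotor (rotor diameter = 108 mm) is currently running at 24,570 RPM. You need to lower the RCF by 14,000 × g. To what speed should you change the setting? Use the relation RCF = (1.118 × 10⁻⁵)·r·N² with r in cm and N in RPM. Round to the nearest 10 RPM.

19280 RPM

r = 108 mm / 2 = 54 mm = 5.4 cm
Current RCF = 1.118 × 10⁻⁵ × 5.4 × (24570)² = 1.118 × 10⁻⁵ × 5.4 × 603,684,900 ≈ 36,445.7 × g
Target RCF = 36,445.7 − 14,000 = 22,445.7 × g
N² = 22,445.7 / (6.0372 × 10⁻⁵) = 371,789,903
N ≈ √371,789,903 ≈ 19,281.9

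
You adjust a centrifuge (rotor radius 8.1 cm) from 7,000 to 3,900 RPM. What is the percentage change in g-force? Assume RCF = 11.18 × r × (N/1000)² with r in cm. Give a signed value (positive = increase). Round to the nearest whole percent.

RCF ∝ N², so the ratio is (3900/7000)² = (0.557143)² = 0.3104.
Change = 0.3104 − 1 = -0.6896 → -69.0%.

-69%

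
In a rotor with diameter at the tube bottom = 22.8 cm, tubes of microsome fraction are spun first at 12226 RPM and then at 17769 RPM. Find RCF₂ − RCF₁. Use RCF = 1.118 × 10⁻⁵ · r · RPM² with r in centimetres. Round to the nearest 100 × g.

21200 x g

r = 22.8 / 2 = 11.4 cm
RCF₁ = 1.118 × 10⁻⁵ × 11.4 × (12226)² = 1.118 × 10⁻⁵ × 11.4 × 149,475,076 ≈ 19,050.9 × g
RCF₂ = 1.118 × 10⁻⁵ × 11.4 × (17769)² = 1.118 × 10⁻⁵ × 11.4 × 315,737,361 ≈ 40,241.4 × g
Increase = 40,241.4 − 19,050.9 = 21,190.5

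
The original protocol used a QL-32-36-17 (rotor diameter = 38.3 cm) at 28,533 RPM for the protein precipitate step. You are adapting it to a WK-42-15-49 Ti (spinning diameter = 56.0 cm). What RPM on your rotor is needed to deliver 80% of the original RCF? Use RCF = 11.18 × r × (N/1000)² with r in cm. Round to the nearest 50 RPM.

21100 RPM

Original rotor: r = 38.3 / 2 = 19.15 cm
RCF_original = 11.18 × 19.15 × (28.533)² = 11.18 × 19.15 × 814.132089 ≈ 174,303.2 × g
Target RCF = 0.8 × 174,303.2 ≈ 139,442.6 × g
Your rotor: r = 56.0 / 2 = 28 cm
139,442.6 = 11.18 × 28 × (N/1000)²
(N/1000)² = 139,442.6 / 313.04 = 445.4466
N = 1000 × √445.4466 ≈ 21,105.6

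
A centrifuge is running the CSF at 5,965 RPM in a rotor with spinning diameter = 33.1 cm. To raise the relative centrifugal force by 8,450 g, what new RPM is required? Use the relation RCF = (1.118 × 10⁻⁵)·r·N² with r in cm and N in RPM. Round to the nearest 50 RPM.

N₂ ≈ 9000 RPM

r = 33.1 / 2 = 16.55 cm
Current RCF = 1.118 × 10⁻⁵ × 16.55 × (5965)² = 1.118 × 10⁻⁵ × 16.55 × 35,581,225 ≈ 6,583.6 × g
Target RCF = 6,583.6 + 8,450 = 15,033.6 × g
N² = 15,033.6 / (18.5029 × 10⁻⁵) = 81,249,966
N ≈ √81,249,966 ≈ 9,013.9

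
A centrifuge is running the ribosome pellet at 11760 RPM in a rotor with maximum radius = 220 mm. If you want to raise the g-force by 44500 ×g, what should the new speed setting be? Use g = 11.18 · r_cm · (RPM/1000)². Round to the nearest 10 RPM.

r = 220 mm = 22.0 cm
Current RCF = 11.18 × 22 × (11.76)² = 11.18 × 22 × 138.2976 ≈ 34,015.7 × g
Target RCF = 34,015.7 + 44,500 = 78,515.7 × g
(N/1000)² = 78,515.7 / 245.96 = 319.2214
N = 1000 × √319.2214 ≈ 17,866.8

N₂ ≈ 17870 RPM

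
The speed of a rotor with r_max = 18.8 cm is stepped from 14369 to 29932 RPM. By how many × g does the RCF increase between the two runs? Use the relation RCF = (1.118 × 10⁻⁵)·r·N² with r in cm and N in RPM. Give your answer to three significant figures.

≈ 145000 × g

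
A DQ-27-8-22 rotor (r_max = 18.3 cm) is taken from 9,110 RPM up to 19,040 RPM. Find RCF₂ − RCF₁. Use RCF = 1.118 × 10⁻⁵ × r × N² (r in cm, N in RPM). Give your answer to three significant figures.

RCF₁ = 1.118 × 10⁻⁵ × 18.3 × (9110)² = 1.118 × 10⁻⁵ × 18.3 × 82,992,100 ≈ 16,979.7 × g
RCF₂ = 1.118 × 10⁻⁵ × 18.3 × (19040)² = 1.118 × 10⁻⁵ × 18.3 × 362,521,600 ≈ 74,169.7 × g
Increase = 74,169.7 − 16,979.7 = 57,190

≈ 57200 ×g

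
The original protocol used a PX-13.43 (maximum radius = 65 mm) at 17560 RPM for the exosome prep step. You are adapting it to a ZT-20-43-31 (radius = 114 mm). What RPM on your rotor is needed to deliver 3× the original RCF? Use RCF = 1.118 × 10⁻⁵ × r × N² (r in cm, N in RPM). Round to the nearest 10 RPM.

Original rotor: r = 65 mm = 6.5 cm
RCF = 1.118 × 10⁻⁵ × r × N²
RCF_original = 1.118 × 10⁻⁵ × 6.5 × (17560)² = 1.118 × 10⁻⁵ × 6.5 × 308,353,600 ≈ 22,408.1 × g
Target RCF = 3 × 22,408.1 ≈ 67,224.3 × g
Your rotor: r = 114 mm = 11.4 cm
67,224.3 = 1.118 × 10⁻⁵ × 11.4 × N²
N² = 67,224.3 / (12.7452 × 10⁻⁵) = 527,447,980
N ≈ √527,447,980 ≈ 22,966.2

22970 RPM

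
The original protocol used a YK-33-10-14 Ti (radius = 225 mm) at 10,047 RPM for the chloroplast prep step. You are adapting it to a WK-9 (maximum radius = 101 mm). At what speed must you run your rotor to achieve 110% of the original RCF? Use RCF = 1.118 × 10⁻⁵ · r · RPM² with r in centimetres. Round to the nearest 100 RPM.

15700 RPM

Original rotor: r = 225 mm = 22.5 cm
RCF_original = 1.118 × 10⁻⁵ × 22.5 × (10047)² = 1.118 × 10⁻⁵ × 22.5 × 100,942,209 ≈ 25,392 × g
Target RCF = 1.1 × 25,392 ≈ 27,931.2 × g
Your rotor: r = 101 mm = 10.1 cm
27,931.2 = 1.118 × 10⁻⁵ × 10.1 × N²
N² = 27,931.2 / (11.2918 × 10⁻⁵) = 247,358,260
N ≈ √247,358,260 ≈ 15,727.6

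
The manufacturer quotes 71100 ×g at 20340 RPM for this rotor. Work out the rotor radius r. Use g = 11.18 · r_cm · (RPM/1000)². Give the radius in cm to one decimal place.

RCF = 11.18 × r × (N/1000)²
71100 = 11.18 × r × (20.34)²
r = 71100 / (11.18 × 413.7156) = 71100 / 4625.34 ≈ 15.372 cm

15.4 cm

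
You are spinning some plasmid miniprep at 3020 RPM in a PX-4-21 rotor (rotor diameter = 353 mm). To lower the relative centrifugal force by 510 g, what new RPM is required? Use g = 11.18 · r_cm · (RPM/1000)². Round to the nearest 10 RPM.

≈ 2560 RPM

r = 353 mm / 2 = 176.5 mm = 17.65 cm
Current RCF = 11.18 × 17.65 × (3.02)² = 11.18 × 17.65 × 9.1204 ≈ 1,799.7 × g
Target RCF = 1,799.7 − 510 = 1,289.7 × g
(N/1000)² = 1,289.7 / 197.327 = 6.535852
N = 1000 × √6.535852 ≈ 2,556.5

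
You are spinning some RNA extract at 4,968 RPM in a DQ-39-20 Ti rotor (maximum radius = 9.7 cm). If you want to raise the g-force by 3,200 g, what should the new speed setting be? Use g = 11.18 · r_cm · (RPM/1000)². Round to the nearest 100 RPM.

7400 RPM

Current RCF = 11.18 × 9.7 × (4.968)² = 11.18 × 9.7 × 24.681024 ≈ 2,676.6 × g
Target RCF = 2,676.6 + 3,200 = 5,876.6 × g
(N/1000)² = 5,876.6 / 108.446 = 54.18918
N = 1000 × √54.18918 ≈ 7,361.3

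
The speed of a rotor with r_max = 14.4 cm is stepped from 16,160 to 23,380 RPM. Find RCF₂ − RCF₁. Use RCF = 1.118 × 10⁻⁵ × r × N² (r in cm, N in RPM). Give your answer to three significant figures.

RCF₁ = 1.118 × 10⁻⁵ × 14.4 × (16160)² = 1.118 × 10⁻⁵ × 14.4 × 261,145,600 ≈ 42,042.4 × g
RCF₂ = 1.118 × 10⁻⁵ × 14.4 × (23380)² = 1.118 × 10⁻⁵ × 14.4 × 546,624,400 ≈ 88,002.2 × g
Increase = 88,002.2 − 42,042.4 = 45,959.8

46000 g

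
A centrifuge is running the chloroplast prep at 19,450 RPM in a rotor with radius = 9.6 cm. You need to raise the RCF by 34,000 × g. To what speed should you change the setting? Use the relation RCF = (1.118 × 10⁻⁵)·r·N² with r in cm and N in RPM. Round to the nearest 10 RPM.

N₂ ≈ 26360 RPM

Current RCF = 1.118 × 10⁻⁵ × 9.6 × (19450)² = 1.118 × 10⁻⁵ × 9.6 × 378,302,500 ≈ 40,602.5 × g
Target RCF = 40,602.5 + 34,000 = 74,602.5 × g
N² = 74,602.5 / (10.7328 × 10⁻⁵) = 695,088,886
N ≈ √695,088,886 ≈ 26,364.5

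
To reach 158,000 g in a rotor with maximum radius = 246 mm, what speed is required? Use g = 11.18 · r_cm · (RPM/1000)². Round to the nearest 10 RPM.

23970 RPM

r = 246 mm = 24.6 cm
158,000 = 11.18 × 24.6 × (N/1000)²
(N/1000)² = 158,000 / 275.028 = 574.487
N = 1000 × √574.487 ≈ 23,968.5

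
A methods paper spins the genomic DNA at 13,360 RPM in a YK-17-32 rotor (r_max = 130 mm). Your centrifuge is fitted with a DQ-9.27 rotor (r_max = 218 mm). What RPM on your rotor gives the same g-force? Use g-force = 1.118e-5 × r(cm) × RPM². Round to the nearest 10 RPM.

Original rotor: r = 130 mm = 13.0 cm
RCF = 1.118 × 10⁻⁵ × r × N²
RCF_original = 1.118 × 10⁻⁵ × 13 × (13360)² = 1.118 × 10⁻⁵ × 13 × 178,489,600 ≈ 25,941.7 × g
Your rotor: r = 218 mm = 21.8 cm
25,941.7 = 1.118 × 10⁻⁵ × 21.8 × N²
N² = 25,941.7 / (24.3724 × 10⁻⁵) = 106,438,841
N ≈ √106,438,841 ≈ 10,316.9

10320 RPM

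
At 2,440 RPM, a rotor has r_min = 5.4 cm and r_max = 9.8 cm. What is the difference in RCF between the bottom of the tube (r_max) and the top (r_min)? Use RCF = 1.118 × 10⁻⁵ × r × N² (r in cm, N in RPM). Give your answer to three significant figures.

ΔRCF = 1.118 × 10⁻⁵ × (r_max − r_min) × N² = 1.118 × 10⁻⁵ × 4.4 × 5,953,600 ≈ 292.9

≈ 293 g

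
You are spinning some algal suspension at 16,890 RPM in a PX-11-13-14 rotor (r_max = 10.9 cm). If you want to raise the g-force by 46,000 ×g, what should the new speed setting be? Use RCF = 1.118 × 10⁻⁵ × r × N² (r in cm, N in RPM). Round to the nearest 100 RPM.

N₂ ≈ 25700 RPM

Current RCF = 1.118 × 10⁻⁵ × 10.9 × (16890)² = 1.118 × 10⁻⁵ × 10.9 × 285,272,100 ≈ 34,763.8 × g
Target RCF = 34,763.8 + 46,000 = 80,763.8 × g
N² = 80,763.8 / (12.1862 × 10⁻⁵) = 662,748,026
N ≈ √662,748,026 ≈ 25,743.9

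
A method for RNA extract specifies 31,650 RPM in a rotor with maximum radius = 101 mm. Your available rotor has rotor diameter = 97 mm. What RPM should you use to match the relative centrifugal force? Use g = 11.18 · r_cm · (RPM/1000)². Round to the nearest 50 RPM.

Original rotor: r = 101 mm = 10.1 cm
RCF_original = 11.18 × 10.1 × (31.65)² = 11.18 × 10.1 × 1,001.7225 ≈ 113,112.5 × g
Your rotor: r = 97 mm / 2 = 48.5 mm = 4.85 cm
113,112.5 = 11.18 × 4.85 × (N/1000)²
(N/1000)² = 113,112.5 / 54.223 = 2086.061
N = 1000 × √2086.061 ≈ 45,673.4

45650 RPM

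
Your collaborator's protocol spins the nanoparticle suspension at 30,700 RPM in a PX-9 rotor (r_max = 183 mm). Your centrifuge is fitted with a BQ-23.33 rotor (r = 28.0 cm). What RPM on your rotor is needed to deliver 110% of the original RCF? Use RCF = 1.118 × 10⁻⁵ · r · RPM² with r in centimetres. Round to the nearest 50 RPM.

26050 RPM

Original rotor: r = 183 mm = 18.3 cm
RCF = 1.118 × 10⁻⁵ × r × N²
RCF_original = 1.118 × 10⁻⁵ × 18.3 × (30700)² = 1.118 × 10⁻⁵ × 18.3 × 942,490,000 ≈ 192,827.8 × g
Target RCF = 1.1 × 192,827.8 ≈ 212,110.6 × g
212,110.6 = 1.118 × 10⁻⁵ × 28 × N²
N² = 212,110.6 / (31.304 × 10⁻⁵) = 677,583,056
N ≈ √677,583,056 ≈ 26,030.4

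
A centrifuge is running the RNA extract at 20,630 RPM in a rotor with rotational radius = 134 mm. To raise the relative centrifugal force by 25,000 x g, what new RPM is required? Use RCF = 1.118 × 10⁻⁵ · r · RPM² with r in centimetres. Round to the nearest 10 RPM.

r = 134 mm = 13.4 cm
Current RCF = 1.118 × 10⁻⁵ × 13.4 × (20630)² = 1.118 × 10⁻⁵ × 13.4 × 425,596,900 ≈ 63,759.5 × g
Target RCF = 63,759.5 + 25,000 = 88,759.5 × g
N² = 88,759.5 / (14.9812 × 10⁻⁵) = 592,472,566
N ≈ √592,472,566 ≈ 24,340.8

N₂ ≈ 24340 RPM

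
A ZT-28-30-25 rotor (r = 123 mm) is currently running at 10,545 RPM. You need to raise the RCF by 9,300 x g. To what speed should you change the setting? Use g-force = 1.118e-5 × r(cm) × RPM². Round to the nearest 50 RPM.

r = 123 mm = 12.3 cm
Current RCF = 1.118 × 10⁻⁵ × 12.3 × (10545)² = 1.118 × 10⁻⁵ × 12.3 × 111,197,025 ≈ 15,291.1 × g
Target RCF = 15,291.1 + 9,300 = 24,591.1 × g
N² = 24,591.1 / (13.7514 × 10⁻⁵) = 178,826,156
N ≈ √178,826,156 ≈ 13,372.6

13350 RPM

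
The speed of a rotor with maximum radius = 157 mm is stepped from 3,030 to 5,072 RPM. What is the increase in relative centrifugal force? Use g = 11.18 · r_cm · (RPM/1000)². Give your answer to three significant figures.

r = 157 mm = 15.7 cm
RCF₁ = 11.18 × 15.7 × (3.03)² = 11.18 × 15.7 × 9.1809 ≈ 1,611.5 × g
RCF₂ = 11.18 × 15.7 × (5.072)² = 11.18 × 15.7 × 25.725184 ≈ 4,515.4 × g
Increase = 4,515.4 − 1,611.5 = 2,903.9

≈ 2900 x g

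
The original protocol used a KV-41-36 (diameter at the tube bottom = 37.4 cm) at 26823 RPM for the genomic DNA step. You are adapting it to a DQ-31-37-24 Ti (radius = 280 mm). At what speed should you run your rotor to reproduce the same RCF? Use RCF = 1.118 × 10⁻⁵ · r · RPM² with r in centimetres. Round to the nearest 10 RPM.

21920 RPM

Original rotor: r = 37.4 / 2 = 18.7 cm
RCF_original = 1.118 × 10⁻⁵ × 18.7 × (26823)² = 1.118 × 10⁻⁵ × 18.7 × 719,473,329 ≈ 150,417.4 × g
Your rotor: r = 280 mm = 28.0 cm
150,417.4 = 1.118 × 10⁻⁵ × 28 × N²
N² = 150,417.4 / (31.304 × 10⁻⁵) = 480,505,367
N ≈ √480,505,367 ≈ 21,920.4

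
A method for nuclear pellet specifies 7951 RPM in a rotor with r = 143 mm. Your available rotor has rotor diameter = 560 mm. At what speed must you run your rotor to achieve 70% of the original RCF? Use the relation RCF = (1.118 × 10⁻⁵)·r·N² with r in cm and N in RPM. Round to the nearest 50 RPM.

4750 RPM

Original rotor: r = 143 mm = 14.3 cm
RCF_original = 1.118 × 10⁻⁵ × 14.3 × (7951)² = 1.118 × 10⁻⁵ × 14.3 × 63,218,401 ≈ 10,107 × g
Target RCF = 0.7 × 10,107 ≈ 7,074.9 × g
Your rotor: r = 560 mm / 2 = 280 mm = 28 cm
7,074.9 = 1.118 × 10⁻⁵ × 28 × N²
N² = 7,074.9 / (31.304 × 10⁻⁵) = 22,600,626
N ≈ √22,600,626 ≈ 4,754.0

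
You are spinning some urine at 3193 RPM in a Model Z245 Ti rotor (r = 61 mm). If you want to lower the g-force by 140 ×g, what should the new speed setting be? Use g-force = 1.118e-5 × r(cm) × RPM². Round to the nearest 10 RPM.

N₂ ≈ 2850 RPM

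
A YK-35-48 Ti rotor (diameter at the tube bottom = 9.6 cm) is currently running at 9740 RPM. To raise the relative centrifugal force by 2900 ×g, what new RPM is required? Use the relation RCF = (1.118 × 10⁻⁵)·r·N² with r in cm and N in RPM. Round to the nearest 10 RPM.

r = 9.6 / 2 = 4.8 cm
Current RCF = 1.118 × 10⁻⁵ × 4.8 × (9740)² = 1.118 × 10⁻⁵ × 4.8 × 94,867,600 ≈ 5,091 × g
Target RCF = 5,091 + 2,900 = 7,991 × g
N² = 7,991 / (5.3664 × 10⁻⁵) = 148,908,020
N ≈ √148,908,020 ≈ 12,202.8

≈ 12200 RPM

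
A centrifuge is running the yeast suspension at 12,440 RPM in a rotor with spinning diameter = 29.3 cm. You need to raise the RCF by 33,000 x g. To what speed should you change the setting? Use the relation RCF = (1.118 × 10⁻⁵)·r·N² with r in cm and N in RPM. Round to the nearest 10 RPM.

N₂ ≈ 18870 RPM

r = 29.3 / 2 = 14.65 cm
Current RCF = 1.118 × 10⁻⁵ × 14.65 × (12440)² = 1.118 × 10⁻⁵ × 14.65 × 154,753,600 ≈ 25,346.6 × g
Target RCF = 25,346.6 + 33,000 = 58,346.6 × g
N² = 58,346.6 / (16.3787 × 10⁻⁵) = 356,234,622
N ≈ √356,234,622 ≈ 18,874.2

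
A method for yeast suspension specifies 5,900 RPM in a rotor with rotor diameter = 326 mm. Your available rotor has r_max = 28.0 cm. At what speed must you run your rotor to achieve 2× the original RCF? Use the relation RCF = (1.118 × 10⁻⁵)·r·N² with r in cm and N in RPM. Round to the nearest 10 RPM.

6370 RPM

Original rotor: r = 326 mm / 2 = 163 mm = 16.3 cm
RCF = 1.118 × 10⁻⁵ × r × N²
RCF_original = 1.118 × 10⁻⁵ × 16.3 × (5900)² = 1.118 × 10⁻⁵ × 16.3 × 34,810,000 ≈ 6,343.6 × g
Target RCF = 2 × 6,343.6 ≈ 12,687.2 × g
12,687.2 = 1.118 × 10⁻⁵ × 28 × N²
N² = 12,687.2 / (31.304 × 10⁻⁵) = 40,529,006
N ≈ √40,529,006 ≈ 6,366.2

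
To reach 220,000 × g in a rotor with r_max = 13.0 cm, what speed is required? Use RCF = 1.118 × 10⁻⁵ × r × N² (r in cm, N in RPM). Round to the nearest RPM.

N ≈ 38906 RPM

220,000 = 1.118 × 10⁻⁵ × 13 × N²
N² = 220,000 / (14.534 × 10⁻⁵) = 1,513,692,032
N ≈ √1,513,692,032 ≈ 38,906.2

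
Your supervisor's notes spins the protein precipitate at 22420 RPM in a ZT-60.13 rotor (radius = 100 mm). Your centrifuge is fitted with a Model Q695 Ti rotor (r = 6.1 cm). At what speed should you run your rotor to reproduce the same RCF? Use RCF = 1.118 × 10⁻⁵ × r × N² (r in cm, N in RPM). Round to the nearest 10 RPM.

Original rotor: r = 100 mm = 10.0 cm
RCF_original = 1.118 × 10⁻⁵ × 10 × (22420)² = 1.118 × 10⁻⁵ × 10 × 502,656,400 ≈ 56,197 × g
56,197 = 1.118 × 10⁻⁵ × 6.1 × N²
N² = 56,197 / (6.8198 × 10⁻⁵) = 824,027,098
N ≈ √824,027,098 ≈ 28,705.9

28710 RPM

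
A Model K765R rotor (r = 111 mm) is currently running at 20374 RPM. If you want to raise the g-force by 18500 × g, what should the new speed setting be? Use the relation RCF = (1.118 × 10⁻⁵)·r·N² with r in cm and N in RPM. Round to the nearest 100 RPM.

r = 111 mm = 11.1 cm
Current RCF = 1.118 × 10⁻⁵ × 11.1 × (20374)² = 1.118 × 10⁻⁵ × 11.1 × 415,099,876 ≈ 51,513.1 × g
Target RCF = 51,513.1 + 18,500 = 70,013.1 × g
N² = 70,013.1 / (12.4098 × 10⁻⁵) = 564,175,893
N ≈ √564,175,893 ≈ 23,752.4

≈ 23800 RPM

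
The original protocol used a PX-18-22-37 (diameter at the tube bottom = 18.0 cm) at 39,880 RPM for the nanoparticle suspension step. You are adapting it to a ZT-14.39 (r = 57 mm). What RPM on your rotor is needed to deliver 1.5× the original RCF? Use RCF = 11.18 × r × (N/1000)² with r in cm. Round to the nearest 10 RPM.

61370 RPM

Original rotor: r = 18.0 / 2 = 9 cm
RCF = 11.18 × r × (N/1000)²
RCF_original = 11.18 × 9 × (39.88)² = 11.18 × 9 × 1,590.4144 ≈ 160,027.5 × g
Target RCF = 1.5 × 160,027.5 ≈ 240,041.2 × g
Your rotor: r = 57 mm = 5.7 cm
240,041.2 = 11.18 × 5.7 × (N/1000)²
(N/1000)² = 240,041.2 / 63.726 = 3766.77
N = 1000 × √3766.77 ≈ 61,374.0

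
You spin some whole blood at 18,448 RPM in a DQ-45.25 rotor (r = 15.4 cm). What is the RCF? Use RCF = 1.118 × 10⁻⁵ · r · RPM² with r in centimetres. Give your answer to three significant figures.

≈ 58600 x g

RCF = 1.118 × 10⁻⁵ × r × N²
RCF = 1.118 × 10⁻⁵ × 15.4 × (18448)² = 1.118 × 10⁻⁵ × 15.4 × 340,328,704 ≈ 58,595.1 × g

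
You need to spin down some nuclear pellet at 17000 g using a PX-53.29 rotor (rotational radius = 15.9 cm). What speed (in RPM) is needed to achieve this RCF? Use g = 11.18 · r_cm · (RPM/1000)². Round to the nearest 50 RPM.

9800 RPM

17,000 = 11.18 × 15.9 × (N/1000)²
(N/1000)² = 17,000 / 177.762 = 95.63349
N = 1000 × √95.63349 ≈ 9,779.2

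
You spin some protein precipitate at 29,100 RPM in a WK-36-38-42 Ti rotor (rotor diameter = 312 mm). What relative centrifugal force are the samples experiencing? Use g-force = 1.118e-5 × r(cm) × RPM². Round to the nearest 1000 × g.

r = 312 mm / 2 = 156 mm = 15.6 cm
RCF = 1.118 × 10⁻⁵ × 15.6 × (29100)² = 1.118 × 10⁻⁵ × 15.6 × 846,810,000 ≈ 147,690.4 × g

RCF ≈ 148000 ×g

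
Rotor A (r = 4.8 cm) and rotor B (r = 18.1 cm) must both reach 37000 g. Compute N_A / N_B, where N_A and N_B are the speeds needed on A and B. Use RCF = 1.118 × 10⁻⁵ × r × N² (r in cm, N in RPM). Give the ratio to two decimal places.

1.94

At fixed RCF, N ∝ 1/√r, so N_A/N_B = √(r_B/r_A) = √(18.1/4.8) = √3.770833 = 1.9419.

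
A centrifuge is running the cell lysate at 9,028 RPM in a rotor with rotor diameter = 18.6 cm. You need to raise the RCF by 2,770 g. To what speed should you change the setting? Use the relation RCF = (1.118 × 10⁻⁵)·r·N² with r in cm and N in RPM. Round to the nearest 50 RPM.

≈ 10400 RPM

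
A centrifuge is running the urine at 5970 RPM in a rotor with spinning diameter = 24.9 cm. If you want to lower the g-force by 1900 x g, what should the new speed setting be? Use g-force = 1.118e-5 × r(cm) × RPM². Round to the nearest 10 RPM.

r = 24.9 / 2 = 12.45 cm
Current RCF = 1.118 × 10⁻⁵ × 12.45 × (5970)² = 1.118 × 10⁻⁵ × 12.45 × 35,640,900 ≈ 4,960.9 × g
Target RCF = 4,960.9 − 1,900 = 3,060.9 × g
N² = 3,060.9 / (13.9191 × 10⁻⁵) = 21,990,646
N ≈ √21,990,646 ≈ 4,689.4

N₂ ≈ 4690 RPM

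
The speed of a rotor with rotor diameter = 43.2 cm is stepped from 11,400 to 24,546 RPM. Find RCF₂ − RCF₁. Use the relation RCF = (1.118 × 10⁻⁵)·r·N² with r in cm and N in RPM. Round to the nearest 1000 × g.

114000 ×g

r = 43.2 / 2 = 21.6 cm
RCF₁ = 1.118 × 10⁻⁵ × 21.6 × (11400)² = 1.118 × 10⁻⁵ × 21.6 × 129,960,000 ≈ 31,383.8 × g
RCF₂ = 1.118 × 10⁻⁵ × 21.6 × (24546)² = 1.118 × 10⁻⁵ × 21.6 × 602,506,116 ≈ 145,498 × g
Increase = 145,498 − 31,383.8 = 114,114.2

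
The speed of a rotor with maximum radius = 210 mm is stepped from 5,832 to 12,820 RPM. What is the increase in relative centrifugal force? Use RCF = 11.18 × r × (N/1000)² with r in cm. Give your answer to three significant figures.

30600 ×g

r = 210 mm = 21.0 cm
RCF₁ = 11.18 × 21 × (5.832)² = 11.18 × 21 × 34.012224 ≈ 7,985.4 × g
RCF₂ = 11.18 × 21 × (12.82)² = 11.18 × 21 × 164.3524 ≈ 38,586.7 × g
Increase = 38,586.7 − 7,985.4 = 30,601.3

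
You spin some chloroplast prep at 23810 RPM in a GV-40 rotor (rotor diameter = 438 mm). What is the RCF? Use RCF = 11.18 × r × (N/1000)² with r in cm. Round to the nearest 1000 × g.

r = 438 mm / 2 = 219 mm = 21.9 cm
RCF = 11.18 × 21.9 × (23.81)² = 11.18 × 21.9 × 566.9161 ≈ 138,804.9 × g

≈ 139000 ×g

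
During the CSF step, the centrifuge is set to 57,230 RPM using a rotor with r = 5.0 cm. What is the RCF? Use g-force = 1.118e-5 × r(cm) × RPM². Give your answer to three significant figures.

RCF = 1.118 × 10⁻⁵ × 5 × (57230)² = 1.118 × 10⁻⁵ × 5 × 3,275,272,900 ≈ 183,087.8 × g

183000 × g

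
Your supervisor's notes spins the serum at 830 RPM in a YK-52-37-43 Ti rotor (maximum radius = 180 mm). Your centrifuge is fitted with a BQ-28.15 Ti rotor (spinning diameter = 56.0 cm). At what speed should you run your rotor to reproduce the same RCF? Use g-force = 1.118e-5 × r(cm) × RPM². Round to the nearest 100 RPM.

≈ 700 RPM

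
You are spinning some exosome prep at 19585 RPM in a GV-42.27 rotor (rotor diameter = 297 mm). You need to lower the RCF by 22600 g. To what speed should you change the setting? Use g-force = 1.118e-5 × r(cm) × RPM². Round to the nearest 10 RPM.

r = 297 mm / 2 = 148.5 mm = 14.85 cm
Current RCF = 1.118 × 10⁻⁵ × 14.85 × (19585)² = 1.118 × 10⁻⁵ × 14.85 × 383,572,225 ≈ 63,681.8 × g
Target RCF = 63,681.8 − 22,600 = 41,081.8 × g
N² = 41,081.8 / (16.6023 × 10⁻⁵) = 247,446,438
N ≈ √247,446,438 ≈ 15,730.4

15730 RPM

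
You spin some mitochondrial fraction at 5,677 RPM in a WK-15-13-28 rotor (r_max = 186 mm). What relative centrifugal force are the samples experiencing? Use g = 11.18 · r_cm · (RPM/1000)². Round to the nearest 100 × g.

RCF ≈ 6700 g

r = 186 mm = 18.6 cm
RCF = 11.18 × 18.6 × (5.677)² = 11.18 × 18.6 × 32.228329 ≈ 6,701.8 × g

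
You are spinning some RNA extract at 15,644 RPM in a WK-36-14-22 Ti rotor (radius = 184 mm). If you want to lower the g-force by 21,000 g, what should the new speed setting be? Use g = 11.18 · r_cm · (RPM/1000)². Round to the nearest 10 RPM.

11940 RPM

r = 184 mm = 18.4 cm
Current RCF = 11.18 × 18.4 × (15.644)² = 11.18 × 18.4 × 244.734736 ≈ 50,344.9 × g
Target RCF = 50,344.9 − 21,000 = 29,344.9 × g
(N/1000)² = 29,344.9 / 205.712 = 142.6504
N = 1000 × √142.6504 ≈ 11,943.6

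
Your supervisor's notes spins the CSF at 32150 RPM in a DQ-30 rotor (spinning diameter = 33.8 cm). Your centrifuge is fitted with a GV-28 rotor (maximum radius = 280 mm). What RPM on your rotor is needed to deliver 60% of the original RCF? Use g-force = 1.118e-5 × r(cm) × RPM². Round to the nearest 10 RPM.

Original rotor: r = 33.8 / 2 = 16.9 cm
RCF_original = 1.118 × 10⁻⁵ × 16.9 × (32150)² = 1.118 × 10⁻⁵ × 16.9 × 1,033,622,500 ≈ 195,294.7 × g
Target RCF = 0.6 × 195,294.7 ≈ 117,176.8 × g
Your rotor: r = 280 mm = 28.0 cm
117,176.8 = 1.118 × 10⁻⁵ × 28 × N²
N² = 117,176.8 / (31.304 × 10⁻⁵) = 374,318,937
N ≈ √374,318,937 ≈ 19,347.3

≈ 19350 RPM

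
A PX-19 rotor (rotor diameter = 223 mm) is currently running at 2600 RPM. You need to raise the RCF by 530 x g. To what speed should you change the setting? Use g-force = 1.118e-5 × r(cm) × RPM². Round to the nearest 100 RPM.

N₂ ≈ 3300 RPM

r = 223 mm / 2 = 111.5 mm = 11.15 cm
Current RCF = 1.118 × 10⁻⁵ × 11.15 × (2600)² = 1.118 × 10⁻⁵ × 11.15 × 6,760,000 ≈ 842.7 × g
Target RCF = 842.7 + 530 = 1,372.7 × g
N² = 1,372.7 / (12.4657 × 10⁻⁵) = 11,011,816
N ≈ √11,011,816 ≈ 3,318.4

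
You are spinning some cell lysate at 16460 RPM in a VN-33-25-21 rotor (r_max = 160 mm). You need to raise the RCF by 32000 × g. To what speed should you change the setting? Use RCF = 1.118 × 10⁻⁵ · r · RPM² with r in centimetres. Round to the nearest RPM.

r = 160 mm = 16.0 cm
Current RCF = 1.118 × 10⁻⁵ × 16 × (16460)² = 1.118 × 10⁻⁵ × 16 × 270,931,600 ≈ 48,464.2 × g
Target RCF = 48,464.2 + 32,000 = 80,464.2 × g
N² = 80,464.2 / (17.888 × 10⁻⁵) = 449,822,227
N ≈ √449,822,227 ≈ 21,209.0

21209 RPM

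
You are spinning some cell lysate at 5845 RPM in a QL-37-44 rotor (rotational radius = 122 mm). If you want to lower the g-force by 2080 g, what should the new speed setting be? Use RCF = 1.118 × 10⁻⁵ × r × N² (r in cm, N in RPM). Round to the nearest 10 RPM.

r = 122 mm = 12.2 cm
Current RCF = 1.118 × 10⁻⁵ × 12.2 × (5845)² = 1.118 × 10⁻⁵ × 12.2 × 34,164,025 ≈ 4,659.8 × g
Target RCF = 4,659.8 − 2,080 = 2,579.8 × g
N² = 2,579.8 / (13.6396 × 10⁻⁵) = 18,914,044
N ≈ √18,914,044 ≈ 4,349.0

4350 RPM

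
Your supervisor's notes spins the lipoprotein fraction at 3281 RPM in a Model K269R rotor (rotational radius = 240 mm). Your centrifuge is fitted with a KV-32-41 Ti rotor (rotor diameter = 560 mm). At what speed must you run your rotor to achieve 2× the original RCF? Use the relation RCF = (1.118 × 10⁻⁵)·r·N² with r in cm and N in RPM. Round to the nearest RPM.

Original rotor: r = 240 mm = 24.0 cm
RCF_original = 1.118 × 10⁻⁵ × 24 × (3281)² = 1.118 × 10⁻⁵ × 24 × 10,764,961 ≈ 2,888.5 × g
Target RCF = 2 × 2,888.5 ≈ 5,777 × g
Your rotor: r = 560 mm / 2 = 280 mm = 28 cm
5,777 = 1.118 × 10⁻⁵ × 28 × N²
N² = 5,777 / (31.304 × 10⁻⁵) = 18,454,511
N ≈ √18,454,511 ≈ 4,295.9

≈ 4296 RPM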